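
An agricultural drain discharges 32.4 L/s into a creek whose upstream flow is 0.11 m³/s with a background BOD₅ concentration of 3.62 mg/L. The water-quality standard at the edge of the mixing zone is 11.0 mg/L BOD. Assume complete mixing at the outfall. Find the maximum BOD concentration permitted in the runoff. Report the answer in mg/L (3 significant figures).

36.1 mg/L

32.4 L/s = 0.0324 m³/s.
Mass balance: 11·0.1424 = 0.0324·Cₑ + 0.11·3.62.
Cₑ = (1.566 − 0.3982) / 0.0324 = 36.06 mg/L.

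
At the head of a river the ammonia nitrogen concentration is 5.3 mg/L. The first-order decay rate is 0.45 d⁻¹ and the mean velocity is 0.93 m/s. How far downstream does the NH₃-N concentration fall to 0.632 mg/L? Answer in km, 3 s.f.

380 km

From C = C₀·e^(−kt), t = ln(C₀/C)/k = ln(5.3/0.632)/0.45 = 2.127/0.45 = 4.726 d.
Distance = v·t = 0.93 m/s × 4.083e+05 s = 3.797e+05 m = 379.7 km.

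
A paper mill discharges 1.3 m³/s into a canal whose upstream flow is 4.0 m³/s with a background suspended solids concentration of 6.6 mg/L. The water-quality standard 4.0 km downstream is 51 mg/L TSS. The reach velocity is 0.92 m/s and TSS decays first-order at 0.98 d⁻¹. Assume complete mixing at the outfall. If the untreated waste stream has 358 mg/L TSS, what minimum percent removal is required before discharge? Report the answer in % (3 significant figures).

Travel time to the compliance point: t = 4000/0.92 = 4348 s = 0.05032 d; decay factor exp(−0.98·0.05032) = 0.9519.
So the concentration just after mixing may be at most 51/0.9519 = 53.58 mg/L.
Mass balance: 53.58·5.3 = 1.3·Cₑ + 4·6.6.
Cₑ = (284 − 26.4) / 1.3 = 198.1 mg/L.
Required removal = 1 − 198.1/358 = 44.66 %.

44.7 %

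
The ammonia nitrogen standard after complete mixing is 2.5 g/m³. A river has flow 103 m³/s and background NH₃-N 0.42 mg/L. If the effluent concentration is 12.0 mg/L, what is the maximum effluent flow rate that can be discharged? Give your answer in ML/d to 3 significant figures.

Mass balance at complete mixing: C_std·(Q_w + Q_r) = Q_w·C_e + Q_r·C_b.
Rearranging, Q_w = Q_r·(C_std − C_b)/(C_e − C_std) = 103·(2.5 − 0.42) / (12 − 2.5) = 22.55 m³/s.
= 1948 ML/d.

1950 ML/d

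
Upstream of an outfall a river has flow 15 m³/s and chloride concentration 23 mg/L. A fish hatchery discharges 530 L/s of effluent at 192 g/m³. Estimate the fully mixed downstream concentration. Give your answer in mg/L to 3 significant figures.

28.8 mg/L

530 L/s = 0.53 m³/s.
By mass balance at complete mixing, C = (0.53·192 + 15·23) / (0.53 + 15) = 446.8/15.53 = 28.77 mg/L.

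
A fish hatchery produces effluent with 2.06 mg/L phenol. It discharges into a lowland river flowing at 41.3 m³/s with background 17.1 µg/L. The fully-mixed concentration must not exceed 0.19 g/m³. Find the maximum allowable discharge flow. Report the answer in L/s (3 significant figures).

17.1 µg/L = 0.0171 mg/L.
Mass balance at complete mixing: C_std·(Q_w + Q_r) = Q_w·C_e + Q_r·C_b.
Rearranging, Q_w = Q_r·(C_std − C_b)/(C_e − C_std) = 41.3·(0.19 − 0.0171) / (2.06 − 0.19) = 3.819 m³/s.
= 3819 L/s.

3820 L/s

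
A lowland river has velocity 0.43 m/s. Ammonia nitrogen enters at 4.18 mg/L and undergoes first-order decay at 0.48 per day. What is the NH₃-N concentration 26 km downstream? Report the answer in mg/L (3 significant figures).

2.99 mg/L

Travel time t = 26 km / 0.43 m/s = 2.6e+04/0.43 = 6.047e+04 s = 0.6998 d.
First-order decay: C = 4.18·exp(−0.48·0.6998) = 4.18·0.7147 = 2.987 mg/L.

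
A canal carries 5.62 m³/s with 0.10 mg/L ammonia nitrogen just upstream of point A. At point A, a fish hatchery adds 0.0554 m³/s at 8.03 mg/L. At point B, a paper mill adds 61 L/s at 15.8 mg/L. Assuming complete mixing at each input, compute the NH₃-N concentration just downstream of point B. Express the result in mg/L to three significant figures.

0.344 mg/L

After input A: C = (5.62·0.1 + 0.0554·8.03) / 5.675 = 0.1774 mg/L.
61 L/s = 0.061 m³/s.
After input B: C = (5.675·0.1774 + 0.061·15.8) / 5.736 = 0.3435 mg/L.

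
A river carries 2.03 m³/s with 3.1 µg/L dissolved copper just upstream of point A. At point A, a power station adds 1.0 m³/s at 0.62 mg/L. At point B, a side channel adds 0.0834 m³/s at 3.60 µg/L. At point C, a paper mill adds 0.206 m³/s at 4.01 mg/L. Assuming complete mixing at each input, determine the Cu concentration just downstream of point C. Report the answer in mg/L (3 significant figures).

3.1 µg/L = 0.0031 mg/L.
After input A: C = (2.03·0.0031 + 1·0.62) / 3.03 = 0.2067 mg/L.
3.60 µg/L = 0.0036 mg/L.
After input B: C = (3.03·0.2067 + 0.0834·0.0036) / 3.113 = 0.2013 mg/L.
After input C: C = (3.113·0.2013 + 0.206·4.01) / 3.319 = 0.4376 mg/L.

0.438 mg/L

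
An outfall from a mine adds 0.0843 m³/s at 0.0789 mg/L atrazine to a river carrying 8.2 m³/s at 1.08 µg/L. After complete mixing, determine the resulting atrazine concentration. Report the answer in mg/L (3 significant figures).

1.08 µg/L = 0.00108 mg/L.
Flow-weighted mixing gives C = (0.0843·0.0789 + 8.2·0.00108) / (0.0843 + 8.2) = 0.01551/8.284 = 0.001872 mg/L.

0.00187 mg/L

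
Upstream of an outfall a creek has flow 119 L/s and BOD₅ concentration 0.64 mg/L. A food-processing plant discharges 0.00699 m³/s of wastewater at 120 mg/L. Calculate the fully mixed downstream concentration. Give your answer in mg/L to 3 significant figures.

7.26 mg/L

119 L/s = 0.119 m³/s.
Flow-weighted mixing gives C = (0.00699·120 + 0.119·0.64) / (0.00699 + 0.119) = 0.915/0.126 = 7.262 mg/L.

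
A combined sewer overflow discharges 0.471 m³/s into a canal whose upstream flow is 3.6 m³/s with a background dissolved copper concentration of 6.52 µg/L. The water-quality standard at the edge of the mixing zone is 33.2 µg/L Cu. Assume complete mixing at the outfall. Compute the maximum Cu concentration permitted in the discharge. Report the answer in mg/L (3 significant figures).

6.52 µg/L = 0.00652 mg/L.
33.2 µg/L = 0.0332 mg/L.
Mass balance: 0.0332·4.071 = 0.471·Cₑ + 3.6·0.00652.
Cₑ = (0.1352 − 0.02347) / 0.471 = 0.2371 mg/L.

0.237 mg/L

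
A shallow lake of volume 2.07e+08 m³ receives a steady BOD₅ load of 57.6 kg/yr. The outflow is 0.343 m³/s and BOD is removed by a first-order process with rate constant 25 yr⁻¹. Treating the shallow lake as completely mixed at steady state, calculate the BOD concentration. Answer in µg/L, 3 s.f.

0.0111 µg/L

Outflow Q = 0.343 m³/s × 3.156e+07 s/yr = 1.082e+07 m³/yr.
Steady-state CSTR mass balance: W = Q·C + k·V·C, so C = W/(Q + kV).
Q + kV = 1.082e+07 + 25·2.07e+08 = 5.186e+09 m³/yr.
C = 57.6/5.186e+09 = 1.111e-08 kg/m³ = 1.111e-05 mg/L = 0.01111 µg/L.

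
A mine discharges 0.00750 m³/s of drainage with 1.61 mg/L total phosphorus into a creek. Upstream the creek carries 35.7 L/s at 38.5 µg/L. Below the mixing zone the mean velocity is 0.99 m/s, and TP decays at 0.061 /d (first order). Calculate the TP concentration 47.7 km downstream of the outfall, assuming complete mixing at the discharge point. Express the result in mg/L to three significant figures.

35.7 L/s = 0.0357 m³/s.
38.5 µg/L = 0.0385 mg/L.
After complete mixing, C₀ = (0.0075·1.61 + 0.0357·0.0385) / 0.0432 = 0.3113 mg/L.
Travel time t = 4.77e+04 m / 0.99 m/s = 4.818e+04 s = 0.5577 d.
C = 0.3113·exp(−0.061·0.5577) = 0.3113·0.9666 = 0.3009 mg/L.

0.301 mg/L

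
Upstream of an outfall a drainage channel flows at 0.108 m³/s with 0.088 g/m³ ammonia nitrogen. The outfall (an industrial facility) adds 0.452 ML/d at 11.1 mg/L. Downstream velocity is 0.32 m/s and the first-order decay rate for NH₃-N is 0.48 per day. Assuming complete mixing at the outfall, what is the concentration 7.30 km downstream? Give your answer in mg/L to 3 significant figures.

0.526 mg/L

0.452 ML/d = 0.005231 m³/s.
After complete mixing, C₀ = (0.005231·11.1 + 0.108·0.088) / 0.1132 = 0.5968 mg/L.
Travel time t = 7300 m / 0.32 m/s = 2.281e+04 s = 0.264 d.
C = 0.5968·exp(−0.48·0.264) = 0.5968·0.881 = 0.5257 mg/L.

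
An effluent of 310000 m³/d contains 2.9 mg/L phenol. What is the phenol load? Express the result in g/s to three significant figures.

10.4 g/s

310000 m³/d = 3.588 m³/s.
Mass flux = Q·C = 3.588 m³/s × 2.9 g/m³ = 10.41 g/s.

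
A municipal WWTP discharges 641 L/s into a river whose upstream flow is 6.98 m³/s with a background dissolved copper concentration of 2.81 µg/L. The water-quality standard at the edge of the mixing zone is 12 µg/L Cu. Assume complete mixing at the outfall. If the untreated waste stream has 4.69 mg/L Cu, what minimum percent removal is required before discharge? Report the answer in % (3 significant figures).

641 L/s = 0.641 m³/s.
2.81 µg/L = 0.00281 mg/L.
12 µg/L = 0.012 mg/L.
Mass balance: 0.012·7.621 = 0.641·Cₑ + 6.98·0.00281.
Cₑ = (0.09145 − 0.01961) / 0.641 = 0.1121 mg/L.
Required removal = 1 − 0.1121/4.69 = 97.61 %.

97.6 %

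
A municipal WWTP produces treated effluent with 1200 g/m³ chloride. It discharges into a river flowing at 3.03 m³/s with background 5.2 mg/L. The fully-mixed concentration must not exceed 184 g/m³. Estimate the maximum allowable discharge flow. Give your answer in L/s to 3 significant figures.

533 L/s

Mass balance at complete mixing: C_std·(Q_w + Q_r) = Q_w·C_e + Q_r·C_b.
Rearranging, Q_w = Q_r·(C_std − C_b)/(C_e − C_std) = 3.03·(184 − 5.2) / (1200 − 184) = 0.5332 m³/s.
= 533.2 L/s.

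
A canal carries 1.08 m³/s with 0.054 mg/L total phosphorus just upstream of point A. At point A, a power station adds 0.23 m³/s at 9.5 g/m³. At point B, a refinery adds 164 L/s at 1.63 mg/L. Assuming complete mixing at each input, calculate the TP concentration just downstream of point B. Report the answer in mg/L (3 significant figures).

After input A: C = (1.08·0.054 + 0.23·9.5) / 1.31 = 1.712 mg/L.
164 L/s = 0.164 m³/s.
After input B: C = (1.31·1.712 + 0.164·1.63) / 1.474 = 1.703 mg/L.

1.70 mg/L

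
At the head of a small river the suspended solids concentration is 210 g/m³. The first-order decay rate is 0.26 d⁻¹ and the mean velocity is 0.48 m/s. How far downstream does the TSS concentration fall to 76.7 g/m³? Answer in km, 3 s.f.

161 km

From C = C₀·e^(−kt), t = ln(C₀/C)/k = ln(210/76.7)/0.26 = 1.007/0.26 = 3.874 d.
Distance = v·t = 0.48 m/s × 3.347e+05 s = 1.607e+05 m = 160.7 km.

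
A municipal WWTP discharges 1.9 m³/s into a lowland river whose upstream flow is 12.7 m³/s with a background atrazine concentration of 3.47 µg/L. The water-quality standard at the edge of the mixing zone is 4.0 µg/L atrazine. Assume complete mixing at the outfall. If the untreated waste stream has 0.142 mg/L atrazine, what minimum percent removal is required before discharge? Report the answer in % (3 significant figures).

94.7 %

3.47 µg/L = 0.00347 mg/L.
4.0 µg/L = 0.004 mg/L.
Mass balance: 0.004·14.6 = 1.9·Cₑ + 12.7·0.00347.
Cₑ = (0.0584 − 0.04407) / 1.9 = 0.007543 mg/L.
Required removal = 1 − 0.007543/0.142 = 94.69 %.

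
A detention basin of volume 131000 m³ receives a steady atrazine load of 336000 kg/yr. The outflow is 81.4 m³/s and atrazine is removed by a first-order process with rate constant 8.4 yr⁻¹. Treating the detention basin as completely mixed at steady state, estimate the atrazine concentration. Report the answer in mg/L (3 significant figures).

0.131 mg/L

Outflow Q = 81.4 m³/s × 3.156e+07 s/yr = 2.569e+09 m³/yr.
Steady-state CSTR mass balance: W = Q·C + k·V·C, so C = W/(Q + kV).
Q + kV = 2.569e+09 + 8.4·131000 = 2.57e+09 m³/yr.
C = 336000/2.57e+09 = 0.0001307 kg/m³ = 0.1307 mg/L.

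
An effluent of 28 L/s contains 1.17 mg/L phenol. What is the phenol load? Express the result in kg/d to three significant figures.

28 L/s = 0.028 m³/s.
Mass flux = Q·C = 0.028 m³/s × 1.17 g/m³ = 0.03276 g/s.
= 0.03276 g/s × 86.4 = 2.83 kg/d.

2.83 kg/d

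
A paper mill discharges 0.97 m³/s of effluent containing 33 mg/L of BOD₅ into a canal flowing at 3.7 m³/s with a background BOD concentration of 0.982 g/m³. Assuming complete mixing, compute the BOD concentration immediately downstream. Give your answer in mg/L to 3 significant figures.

Conservation of mass across the mixing zone: C = (0.97·33 + 3.7·0.982) / (0.97 + 3.7) = 35.64/4.67 = 7.632 mg/L.

7.63 mg/L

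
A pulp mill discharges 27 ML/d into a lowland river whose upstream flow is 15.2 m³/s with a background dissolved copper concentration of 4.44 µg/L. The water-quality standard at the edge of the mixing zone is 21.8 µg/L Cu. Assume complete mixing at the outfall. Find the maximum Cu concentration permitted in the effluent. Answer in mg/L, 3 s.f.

27 ML/d = 0.3125 m³/s.
4.44 µg/L = 0.00444 mg/L.
21.8 µg/L = 0.0218 mg/L.
Mass balance: 0.0218·15.51 = 0.3125·Cₑ + 15.2·0.00444.
Cₑ = (0.3382 − 0.06749) / 0.3125 = 0.8662 mg/L.

0.866 mg/L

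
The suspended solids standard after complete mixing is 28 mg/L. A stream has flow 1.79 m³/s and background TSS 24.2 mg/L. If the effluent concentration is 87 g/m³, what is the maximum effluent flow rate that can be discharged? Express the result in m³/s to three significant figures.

0.115 m³/s

Mass balance at complete mixing: C_std·(Q_w + Q_r) = Q_w·C_e + Q_r·C_b.
Rearranging, Q_w = Q_r·(C_std − C_b)/(C_e − C_std) = 1.79·(28 − 24.2) / (87 − 28) = 0.1153 m³/s.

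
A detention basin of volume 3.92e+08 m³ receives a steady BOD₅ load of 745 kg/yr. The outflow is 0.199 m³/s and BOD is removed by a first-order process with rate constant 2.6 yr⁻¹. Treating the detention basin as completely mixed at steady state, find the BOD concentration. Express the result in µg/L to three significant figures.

0.726 µg/L

Outflow Q = 0.199 m³/s × 3.156e+07 s/yr = 6.28e+06 m³/yr.
Steady-state CSTR mass balance: W = Q·C + k·V·C, so C = W/(Q + kV).
Q + kV = 6.28e+06 + 2.6·3.92e+08 = 1.025e+09 m³/yr.
C = 745/1.025e+09 = 7.265e-07 kg/m³ = 0.0007265 mg/L = 0.7265 µg/L.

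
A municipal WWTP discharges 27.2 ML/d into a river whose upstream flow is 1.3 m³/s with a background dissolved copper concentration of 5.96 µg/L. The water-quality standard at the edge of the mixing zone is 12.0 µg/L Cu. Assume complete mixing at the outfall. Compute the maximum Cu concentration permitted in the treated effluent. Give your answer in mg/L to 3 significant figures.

0.0369 mg/L

27.2 ML/d = 0.3148 m³/s.
5.96 µg/L = 0.00596 mg/L.
12.0 µg/L = 0.012 mg/L.
Mass balance: 0.012·1.615 = 0.3148·Cₑ + 1.3·0.00596.
Cₑ = (0.01938 − 0.007748) / 0.3148 = 0.03694 mg/L.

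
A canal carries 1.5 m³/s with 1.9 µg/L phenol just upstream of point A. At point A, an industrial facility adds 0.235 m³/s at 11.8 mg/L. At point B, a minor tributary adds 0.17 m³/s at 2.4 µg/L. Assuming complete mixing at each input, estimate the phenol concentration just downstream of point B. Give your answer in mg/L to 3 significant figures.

1.46 mg/L

1.9 µg/L = 0.0019 mg/L.
After input A: C = (1.5·0.0019 + 0.235·11.8) / 1.735 = 1.6 mg/L.
2.4 µg/L = 0.0024 mg/L.
After input B: C = (1.735·1.6 + 0.17·0.0024) / 1.905 = 1.457 mg/L.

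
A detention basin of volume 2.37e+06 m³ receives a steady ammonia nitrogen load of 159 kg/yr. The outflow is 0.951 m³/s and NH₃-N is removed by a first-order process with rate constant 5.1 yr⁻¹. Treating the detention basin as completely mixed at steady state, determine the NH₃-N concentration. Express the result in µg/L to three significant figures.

3.78 µg/L

Outflow Q = 0.951 m³/s × 3.156e+07 s/yr = 3.001e+07 m³/yr.
Steady-state CSTR mass balance: W = Q·C + k·V·C, so C = W/(Q + kV).
Q + kV = 3.001e+07 + 5.1·2.37e+06 = 4.21e+07 m³/yr.
C = 159/4.21e+07 = 3.777e-06 kg/m³ = 0.003777 mg/L = 3.777 µg/L.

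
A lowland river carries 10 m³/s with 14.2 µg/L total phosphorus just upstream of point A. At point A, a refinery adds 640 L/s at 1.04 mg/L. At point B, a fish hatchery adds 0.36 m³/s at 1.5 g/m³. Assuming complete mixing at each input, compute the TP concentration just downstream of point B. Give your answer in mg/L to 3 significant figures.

0.123 mg/L

14.2 µg/L = 0.0142 mg/L.
640 L/s = 0.64 m³/s.
After input A: C = (10·0.0142 + 0.64·1.04) / 10.64 = 0.0759 mg/L.
After input B: C = (10.64·0.0759 + 0.36·1.5) / 11 = 0.1225 mg/L.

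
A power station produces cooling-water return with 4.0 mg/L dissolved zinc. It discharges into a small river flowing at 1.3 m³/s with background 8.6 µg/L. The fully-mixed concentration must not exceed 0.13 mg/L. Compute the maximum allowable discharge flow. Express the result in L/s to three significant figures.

8.6 µg/L = 0.0086 mg/L.
Mass balance at complete mixing: C_std·(Q_w + Q_r) = Q_w·C_e + Q_r·C_b.
Rearranging, Q_w = Q_r·(C_std − C_b)/(C_e − C_std) = 1.3·(0.13 − 0.0086) / (4 − 0.13) = 0.04078 m³/s.
= 40.78 L/s.

40.8 L/s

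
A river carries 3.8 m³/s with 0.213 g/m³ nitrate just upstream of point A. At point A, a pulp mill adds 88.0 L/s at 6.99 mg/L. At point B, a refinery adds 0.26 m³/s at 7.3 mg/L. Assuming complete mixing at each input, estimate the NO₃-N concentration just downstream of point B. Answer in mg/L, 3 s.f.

88.0 L/s = 0.088 m³/s.
After input A: C = (3.8·0.213 + 0.088·6.99) / 3.888 = 0.3664 mg/L.
After input B: C = (3.888·0.3664 + 0.26·7.3) / 4.148 = 0.801 mg/L.

0.801 mg/L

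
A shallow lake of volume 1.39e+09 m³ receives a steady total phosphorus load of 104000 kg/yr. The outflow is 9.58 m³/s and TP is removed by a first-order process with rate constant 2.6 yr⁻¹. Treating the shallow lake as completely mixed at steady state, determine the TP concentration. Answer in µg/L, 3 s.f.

26.6 µg/L

Outflow Q = 9.58 m³/s × 3.156e+07 s/yr = 3.023e+08 m³/yr.
Steady-state CSTR mass balance: W = Q·C + k·V·C, so C = W/(Q + kV).
Q + kV = 3.023e+08 + 2.6·1.39e+09 = 3.916e+09 m³/yr.
C = 104000/3.916e+09 = 2.656e-05 kg/m³ = 0.02656 mg/L = 26.56 µg/L.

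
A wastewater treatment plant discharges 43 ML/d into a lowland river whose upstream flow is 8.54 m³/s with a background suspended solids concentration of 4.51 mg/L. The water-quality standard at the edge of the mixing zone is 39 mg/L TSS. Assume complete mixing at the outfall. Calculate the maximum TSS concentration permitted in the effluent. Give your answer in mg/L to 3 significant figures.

43 ML/d = 0.4977 m³/s.
Mass balance: 39·9.038 = 0.4977·Cₑ + 8.54·4.51.
Cₑ = (352.5 − 38.52) / 0.4977 = 630.8 mg/L.

631 mg/L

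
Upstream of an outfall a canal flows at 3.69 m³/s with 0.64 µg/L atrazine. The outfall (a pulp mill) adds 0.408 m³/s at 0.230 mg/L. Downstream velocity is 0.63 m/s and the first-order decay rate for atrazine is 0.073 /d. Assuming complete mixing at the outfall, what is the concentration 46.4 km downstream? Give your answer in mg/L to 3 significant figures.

0.64 µg/L = 0.00064 mg/L.
After complete mixing, C₀ = (0.408·0.23 + 3.69·0.00064) / 4.098 = 0.02348 mg/L.
Travel time t = 4.64e+04 m / 0.63 m/s = 7.365e+04 s = 0.8524 d.
C = 0.02348·exp(−0.073·0.8524) = 0.02348·0.9397 = 0.02206 mg/L.

0.0221 mg/L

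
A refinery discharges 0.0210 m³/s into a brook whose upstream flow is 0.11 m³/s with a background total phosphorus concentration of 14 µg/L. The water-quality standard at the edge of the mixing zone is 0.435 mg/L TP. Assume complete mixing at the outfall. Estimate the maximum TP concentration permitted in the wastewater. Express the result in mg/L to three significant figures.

14 µg/L = 0.014 mg/L.
Mass balance: 0.435·0.131 = 0.021·Cₑ + 0.11·0.014.
Cₑ = (0.05699 − 0.00154) / 0.021 = 2.64 mg/L.

2.64 mg/L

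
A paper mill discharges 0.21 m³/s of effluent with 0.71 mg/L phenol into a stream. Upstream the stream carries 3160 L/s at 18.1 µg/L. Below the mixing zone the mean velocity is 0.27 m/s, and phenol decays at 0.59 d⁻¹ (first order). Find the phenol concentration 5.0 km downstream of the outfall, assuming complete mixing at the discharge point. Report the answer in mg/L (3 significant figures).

3160 L/s = 3.16 m³/s.
18.1 µg/L = 0.0181 mg/L.
After complete mixing, C₀ = (0.21·0.71 + 3.16·0.0181) / 3.37 = 0.06122 mg/L.
Travel time t = 5000 m / 0.27 m/s = 1.852e+04 s = 0.2143 d.
C = 0.06122·exp(−0.59·0.2143) = 0.06122·0.8812 = 0.05394 mg/L.

0.0539 mg/L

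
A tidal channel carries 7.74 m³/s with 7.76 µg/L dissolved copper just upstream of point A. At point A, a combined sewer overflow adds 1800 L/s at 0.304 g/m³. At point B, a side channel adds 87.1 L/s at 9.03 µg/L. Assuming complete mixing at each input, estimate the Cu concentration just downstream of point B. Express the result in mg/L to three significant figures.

7.76 µg/L = 0.00776 mg/L.
1800 L/s = 1.8 m³/s.
After input A: C = (7.74·0.00776 + 1.8·0.304) / 9.54 = 0.06365 mg/L.
87.1 L/s = 0.0871 m³/s.
9.03 µg/L = 0.00903 mg/L.
After input B: C = (9.54·0.06365 + 0.0871·0.00903) / 9.627 = 0.06316 mg/L.

0.0632 mg/L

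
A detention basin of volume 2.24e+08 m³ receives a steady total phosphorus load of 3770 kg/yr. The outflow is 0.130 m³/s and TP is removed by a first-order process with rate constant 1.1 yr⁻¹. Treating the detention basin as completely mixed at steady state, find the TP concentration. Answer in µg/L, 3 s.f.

15.0 µg/L

Outflow Q = 0.130 m³/s × 3.156e+07 s/yr = 4.102e+06 m³/yr.
Steady-state CSTR mass balance: W = Q·C + k·V·C, so C = W/(Q + kV).
Q + kV = 4.102e+06 + 1.1·2.24e+08 = 2.505e+08 m³/yr.
C = 3770/2.505e+08 = 1.505e-05 kg/m³ = 0.01505 mg/L = 15.05 µg/L.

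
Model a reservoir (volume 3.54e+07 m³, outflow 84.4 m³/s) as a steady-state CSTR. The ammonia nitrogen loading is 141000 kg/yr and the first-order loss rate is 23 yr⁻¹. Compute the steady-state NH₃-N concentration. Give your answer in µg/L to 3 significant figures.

Outflow Q = 84.4 m³/s × 3.156e+07 s/yr = 2.663e+09 m³/yr.
Steady-state CSTR mass balance: W = Q·C + k·V·C, so C = W/(Q + kV).
Q + kV = 2.663e+09 + 23·3.54e+07 = 3.478e+09 m³/yr.
C = 141000/3.478e+09 = 4.054e-05 kg/m³ = 0.04054 mg/L = 40.54 µg/L.

40.5 µg/L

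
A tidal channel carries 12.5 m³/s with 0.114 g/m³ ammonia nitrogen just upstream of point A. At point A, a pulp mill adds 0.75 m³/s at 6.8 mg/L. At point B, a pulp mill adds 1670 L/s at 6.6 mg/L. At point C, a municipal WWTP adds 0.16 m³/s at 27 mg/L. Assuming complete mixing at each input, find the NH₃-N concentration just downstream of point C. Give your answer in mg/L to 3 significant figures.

1.45 mg/L

After input A: C = (12.5·0.114 + 0.75·6.8) / 13.25 = 0.4925 mg/L.
1670 L/s = 1.67 m³/s.
After input B: C = (13.25·0.4925 + 1.67·6.6) / 14.92 = 1.176 mg/L.
After input C: C = (14.92·1.176 + 0.16·27) / 15.08 = 1.45 mg/L.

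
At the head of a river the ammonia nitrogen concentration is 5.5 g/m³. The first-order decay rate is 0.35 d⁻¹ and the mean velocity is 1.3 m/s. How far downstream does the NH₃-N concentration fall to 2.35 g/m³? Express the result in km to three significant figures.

From C = C₀·e^(−kt), t = ln(C₀/C)/k = ln(5.5/2.35)/0.35 = 0.8503/0.35 = 2.43 d.
Distance = v·t = 1.3 m/s × 2.099e+05 s = 2.729e+05 m = 272.9 km.

273 km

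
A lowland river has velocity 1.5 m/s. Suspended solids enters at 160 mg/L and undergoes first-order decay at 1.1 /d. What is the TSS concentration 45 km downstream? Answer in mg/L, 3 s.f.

Travel time t = 45 km / 1.5 m/s = 4.5e+04/1.5 = 3e+04 s = 0.3472 d.
First-order decay: C = 160·exp(−1.1·0.3472) = 160·0.6825 = 109.2 mg/L.

109 mg/L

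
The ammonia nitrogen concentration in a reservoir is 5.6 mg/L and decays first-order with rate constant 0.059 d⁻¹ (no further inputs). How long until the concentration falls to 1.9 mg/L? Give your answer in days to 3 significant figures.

18.3 d

t = ln(C₀/C)/k = ln(5.6/1.9)/0.059 = 1.081/0.059 = 18.32 d.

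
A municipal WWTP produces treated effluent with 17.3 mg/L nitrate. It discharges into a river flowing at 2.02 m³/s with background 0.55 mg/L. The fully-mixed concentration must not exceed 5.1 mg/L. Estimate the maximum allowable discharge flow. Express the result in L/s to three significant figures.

Mass balance at complete mixing: C_std·(Q_w + Q_r) = Q_w·C_e + Q_r·C_b.
Rearranging, Q_w = Q_r·(C_std − C_b)/(C_e − C_std) = 2.02·(5.1 − 0.55) / (17.3 − 5.1) = 0.7534 m³/s.
= 753.4 L/s.

753 L/s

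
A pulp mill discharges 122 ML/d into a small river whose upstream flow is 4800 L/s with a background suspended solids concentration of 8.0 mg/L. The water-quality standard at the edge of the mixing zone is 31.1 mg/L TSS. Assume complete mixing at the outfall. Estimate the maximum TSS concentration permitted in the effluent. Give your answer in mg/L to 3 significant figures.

110 mg/L

122 ML/d = 1.412 m³/s.
4800 L/s = 4.8 m³/s.
Mass balance: 31.1·6.212 = 1.412·Cₑ + 4.8·8.
Cₑ = (193.2 − 38.4) / 1.412 = 109.6 mg/L.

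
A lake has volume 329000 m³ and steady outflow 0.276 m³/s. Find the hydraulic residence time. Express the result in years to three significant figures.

0.0378 yr

Q = 0.276 m³/s × 3.156e+07 s/yr = 8.71e+06 m³/yr.
Hydraulic residence time τ = V/Q = 329000/8.71e+06 = 0.03777 yr.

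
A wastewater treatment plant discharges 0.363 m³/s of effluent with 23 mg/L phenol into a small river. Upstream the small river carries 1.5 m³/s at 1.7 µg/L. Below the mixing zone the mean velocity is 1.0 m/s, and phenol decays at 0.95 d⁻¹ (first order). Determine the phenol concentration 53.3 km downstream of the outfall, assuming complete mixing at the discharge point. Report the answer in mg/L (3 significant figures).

1.7 µg/L = 0.0017 mg/L.
After complete mixing, C₀ = (0.363·23 + 1.5·0.0017) / 1.863 = 4.483 mg/L.
Travel time t = 5.33e+04 m / 1.0 m/s = 5.33e+04 s = 0.6169 d.
C = 4.483·exp(−0.95·0.6169) = 4.483·0.5565 = 2.495 mg/L.

2.49 mg/L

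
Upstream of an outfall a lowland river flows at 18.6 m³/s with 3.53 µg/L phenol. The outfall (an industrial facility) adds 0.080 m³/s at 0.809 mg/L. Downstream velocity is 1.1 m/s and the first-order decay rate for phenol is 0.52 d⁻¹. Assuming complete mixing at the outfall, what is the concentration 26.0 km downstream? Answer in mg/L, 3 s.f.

0.00605 mg/L

3.53 µg/L = 0.00353 mg/L.
After complete mixing, C₀ = (0.08·0.809 + 18.6·0.00353) / 18.68 = 0.00698 mg/L.
Travel time t = 2.6e+04 m / 1.1 m/s = 2.364e+04 s = 0.2736 d.
C = 0.00698·exp(−0.52·0.2736) = 0.00698·0.8674 = 0.006054 mg/L.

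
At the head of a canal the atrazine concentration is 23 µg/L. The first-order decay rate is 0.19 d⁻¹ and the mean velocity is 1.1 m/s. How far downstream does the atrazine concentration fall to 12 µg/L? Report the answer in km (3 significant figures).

From C = C₀·e^(−kt), t = ln(C₀/C)/k = ln(23/12)/0.19 = 0.6506/0.19 = 3.424 d.
Distance = v·t = 1.1 m/s × 2.958e+05 s = 3.254e+05 m = 325.4 km.

325 km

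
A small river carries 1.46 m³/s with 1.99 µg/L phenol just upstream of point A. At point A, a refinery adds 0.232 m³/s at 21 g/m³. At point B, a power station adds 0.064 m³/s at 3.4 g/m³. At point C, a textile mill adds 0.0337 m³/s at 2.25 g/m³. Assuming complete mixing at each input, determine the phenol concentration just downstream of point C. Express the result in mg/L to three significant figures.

2.89 mg/L

1.99 µg/L = 0.00199 mg/L.
After input A: C = (1.46·0.00199 + 0.232·21) / 1.692 = 2.881 mg/L.
After input B: C = (1.692·2.881 + 0.064·3.4) / 1.756 = 2.9 mg/L.
After input C: C = (1.756·2.9 + 0.0337·2.25) / 1.79 = 2.888 mg/L.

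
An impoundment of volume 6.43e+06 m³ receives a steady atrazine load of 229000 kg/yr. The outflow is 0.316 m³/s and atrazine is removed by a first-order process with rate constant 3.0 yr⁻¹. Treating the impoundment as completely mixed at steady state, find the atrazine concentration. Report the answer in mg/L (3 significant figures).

7.83 mg/L

Outflow Q = 0.316 m³/s × 3.156e+07 s/yr = 9.972e+06 m³/yr.
Steady-state CSTR mass balance: W = Q·C + k·V·C, so C = W/(Q + kV).
Q + kV = 9.972e+06 + 3.0·6.43e+06 = 2.926e+07 m³/yr.
C = 229000/2.926e+07 = 0.007826 kg/m³ = 7.826 mg/L.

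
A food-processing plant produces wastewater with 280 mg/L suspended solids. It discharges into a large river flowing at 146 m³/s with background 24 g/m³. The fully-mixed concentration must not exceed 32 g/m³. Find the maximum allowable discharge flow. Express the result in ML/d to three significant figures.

407 ML/d

Mass balance at complete mixing: C_std·(Q_w + Q_r) = Q_w·C_e + Q_r·C_b.
Rearranging, Q_w = Q_r·(C_std − C_b)/(C_e − C_std) = 146·(32 − 24) / (280 − 32) = 4.71 m³/s.
= 406.9 ML/d.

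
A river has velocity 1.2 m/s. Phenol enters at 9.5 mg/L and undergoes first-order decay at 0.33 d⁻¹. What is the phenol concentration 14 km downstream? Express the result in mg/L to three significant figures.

Travel time t = 14 km / 1.2 m/s = 1.4e+04/1.2 = 1.167e+04 s = 0.135 d.
First-order decay: C = 9.5·exp(−0.33·0.135) = 9.5·0.9564 = 9.086 mg/L.

9.09 mg/L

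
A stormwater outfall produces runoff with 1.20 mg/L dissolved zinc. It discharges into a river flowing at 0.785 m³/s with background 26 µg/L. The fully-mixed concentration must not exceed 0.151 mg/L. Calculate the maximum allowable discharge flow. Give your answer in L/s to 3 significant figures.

93.5 L/s

26 µg/L = 0.026 mg/L.
Mass balance at complete mixing: C_std·(Q_w + Q_r) = Q_w·C_e + Q_r·C_b.
Rearranging, Q_w = Q_r·(C_std − C_b)/(C_e − C_std) = 0.785·(0.151 − 0.026) / (1.2 − 0.151) = 0.09354 m³/s.
= 93.54 L/s.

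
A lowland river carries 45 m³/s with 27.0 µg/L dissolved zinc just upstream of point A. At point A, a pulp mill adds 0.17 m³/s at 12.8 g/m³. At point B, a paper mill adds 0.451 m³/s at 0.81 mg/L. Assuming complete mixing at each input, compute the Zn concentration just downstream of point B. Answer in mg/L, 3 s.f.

27.0 µg/L = 0.027 mg/L.
After input A: C = (45·0.027 + 0.17·12.8) / 45.17 = 0.07507 mg/L.
After input B: C = (45.17·0.07507 + 0.451·0.81) / 45.62 = 0.08234 mg/L.

0.0823 mg/L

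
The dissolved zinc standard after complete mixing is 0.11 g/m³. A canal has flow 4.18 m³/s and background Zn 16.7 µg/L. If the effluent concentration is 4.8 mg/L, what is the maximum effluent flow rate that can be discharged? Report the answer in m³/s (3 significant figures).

16.7 µg/L = 0.0167 mg/L.
Mass balance at complete mixing: C_std·(Q_w + Q_r) = Q_w·C_e + Q_r·C_b.
Rearranging, Q_w = Q_r·(C_std − C_b)/(C_e − C_std) = 4.18·(0.11 − 0.0167) / (4.8 − 0.11) = 0.08315 m³/s.

0.0832 m³/s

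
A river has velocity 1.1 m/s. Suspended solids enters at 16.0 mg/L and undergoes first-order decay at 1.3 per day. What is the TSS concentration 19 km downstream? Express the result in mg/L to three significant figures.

12.3 mg/L

Travel time t = 19 km / 1.1 m/s = 1.9e+04/1.1 = 1.727e+04 s = 0.1999 d.
First-order decay: C = 16.0·exp(−1.3·0.1999) = 16.0·0.7711 = 12.34 mg/L.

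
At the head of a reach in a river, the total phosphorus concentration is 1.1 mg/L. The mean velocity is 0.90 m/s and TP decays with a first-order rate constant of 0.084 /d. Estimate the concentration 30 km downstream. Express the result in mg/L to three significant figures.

1.06 mg/L

Travel time t = 30 km / 0.90 m/s = 3e+04/0.90 = 3.333e+04 s = 0.3858 d.
First-order decay: C = 1.1·exp(−0.084·0.3858) = 1.1·0.9681 = 1.065 mg/L.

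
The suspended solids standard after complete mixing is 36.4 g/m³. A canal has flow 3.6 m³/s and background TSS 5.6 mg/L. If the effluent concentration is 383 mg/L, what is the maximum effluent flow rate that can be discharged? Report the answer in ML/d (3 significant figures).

Mass balance at complete mixing: C_std·(Q_w + Q_r) = Q_w·C_e + Q_r·C_b.
Rearranging, Q_w = Q_r·(C_std − C_b)/(C_e − C_std) = 3.6·(36.4 − 5.6) / (383 − 36.4) = 0.3199 m³/s.
= 27.64 ML/d.

27.6 ML/d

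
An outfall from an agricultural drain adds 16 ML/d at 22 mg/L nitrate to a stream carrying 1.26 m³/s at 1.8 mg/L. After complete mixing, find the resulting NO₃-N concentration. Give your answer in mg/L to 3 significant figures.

16 ML/d = 0.1852 m³/s.
Conservation of mass across the mixing zone: C = (0.1852·22 + 1.26·1.8) / (0.1852 + 1.26) = 6.342/1.445 = 4.388 mg/L.

4.39 mg/L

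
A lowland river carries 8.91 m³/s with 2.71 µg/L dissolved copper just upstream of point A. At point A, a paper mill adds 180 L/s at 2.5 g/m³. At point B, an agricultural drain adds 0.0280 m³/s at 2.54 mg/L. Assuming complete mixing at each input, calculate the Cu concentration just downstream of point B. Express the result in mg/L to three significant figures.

0.0598 mg/L

2.71 µg/L = 0.00271 mg/L.
180 L/s = 0.18 m³/s.
After input A: C = (8.91·0.00271 + 0.18·2.5) / 9.09 = 0.05216 mg/L.
After input B: C = (9.09·0.05216 + 0.028·2.54) / 9.118 = 0.0598 mg/L.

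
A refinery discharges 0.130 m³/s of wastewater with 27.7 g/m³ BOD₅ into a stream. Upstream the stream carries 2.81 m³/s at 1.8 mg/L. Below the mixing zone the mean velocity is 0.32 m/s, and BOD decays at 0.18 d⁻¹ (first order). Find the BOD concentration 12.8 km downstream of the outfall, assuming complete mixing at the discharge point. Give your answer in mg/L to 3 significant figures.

2.71 mg/L

After complete mixing, C₀ = (0.13·27.7 + 2.81·1.8) / 2.94 = 2.945 mg/L.
Travel time t = 1.28e+04 m / 0.32 m/s = 4e+04 s = 0.463 d.
C = 2.945·exp(−0.18·0.463) = 2.945·0.92 = 2.71 mg/L.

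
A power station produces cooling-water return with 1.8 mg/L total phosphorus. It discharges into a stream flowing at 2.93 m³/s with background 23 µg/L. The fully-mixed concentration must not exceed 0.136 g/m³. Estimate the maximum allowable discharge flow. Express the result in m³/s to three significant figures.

23 µg/L = 0.023 mg/L.
Mass balance at complete mixing: C_std·(Q_w + Q_r) = Q_w·C_e + Q_r·C_b.
Rearranging, Q_w = Q_r·(C_std − C_b)/(C_e − C_std) = 2.93·(0.136 − 0.023) / (1.8 − 0.136) = 0.199 m³/s.

0.199 m³/s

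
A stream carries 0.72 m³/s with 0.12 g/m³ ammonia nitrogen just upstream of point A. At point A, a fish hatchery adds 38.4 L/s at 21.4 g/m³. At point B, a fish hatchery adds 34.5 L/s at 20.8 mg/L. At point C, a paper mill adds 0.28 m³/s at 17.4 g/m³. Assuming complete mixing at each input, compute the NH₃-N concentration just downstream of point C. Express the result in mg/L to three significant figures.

6.06 mg/L

38.4 L/s = 0.0384 m³/s.
After input A: C = (0.72·0.12 + 0.0384·21.4) / 0.7584 = 1.197 mg/L.
34.5 L/s = 0.0345 m³/s.
After input B: C = (0.7584·1.197 + 0.0345·20.8) / 0.7929 = 2.05 mg/L.
After input C: C = (0.7929·2.05 + 0.28·17.4) / 1.073 = 6.056 mg/L.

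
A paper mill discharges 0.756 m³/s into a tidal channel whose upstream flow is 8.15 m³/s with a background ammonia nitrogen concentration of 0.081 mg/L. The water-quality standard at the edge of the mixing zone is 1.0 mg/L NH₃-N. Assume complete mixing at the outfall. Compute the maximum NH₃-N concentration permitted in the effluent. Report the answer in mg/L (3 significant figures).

Mass balance: 1·8.906 = 0.756·Cₑ + 8.15·0.081.
Cₑ = (8.906 − 0.6602) / 0.756 = 10.91 mg/L.

10.9 mg/L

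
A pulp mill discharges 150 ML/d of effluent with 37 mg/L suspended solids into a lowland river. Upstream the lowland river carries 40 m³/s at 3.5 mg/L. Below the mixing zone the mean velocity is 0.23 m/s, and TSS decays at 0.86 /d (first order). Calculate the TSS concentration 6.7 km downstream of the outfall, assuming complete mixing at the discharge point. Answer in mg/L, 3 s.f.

150 ML/d = 1.736 m³/s.
After complete mixing, C₀ = (1.736·37 + 40·3.5) / 41.74 = 4.894 mg/L.
Travel time t = 6700 m / 0.23 m/s = 2.913e+04 s = 0.3372 d.
C = 4.894·exp(−0.86·0.3372) = 4.894·0.7483 = 3.662 mg/L.

3.66 mg/L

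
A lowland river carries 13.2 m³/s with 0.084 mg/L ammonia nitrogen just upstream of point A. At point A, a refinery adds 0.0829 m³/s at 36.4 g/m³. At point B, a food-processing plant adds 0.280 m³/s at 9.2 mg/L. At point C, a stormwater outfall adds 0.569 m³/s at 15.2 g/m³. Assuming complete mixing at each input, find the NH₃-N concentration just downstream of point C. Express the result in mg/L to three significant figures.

After input A: C = (13.2·0.084 + 0.0829·36.4) / 13.28 = 0.3107 mg/L.
After input B: C = (13.28·0.3107 + 0.28·9.2) / 13.56 = 0.4942 mg/L.
After input C: C = (13.56·0.4942 + 0.569·15.2) / 14.13 = 1.086 mg/L.

1.09 mg/L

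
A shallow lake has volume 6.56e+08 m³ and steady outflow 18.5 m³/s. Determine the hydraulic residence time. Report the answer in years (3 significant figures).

Q = 18.5 m³/s × 3.156e+07 s/yr = 5.838e+08 m³/yr.
Hydraulic residence time τ = V/Q = 6.56e+08/5.838e+08 = 1.124 yr.

1.12 yr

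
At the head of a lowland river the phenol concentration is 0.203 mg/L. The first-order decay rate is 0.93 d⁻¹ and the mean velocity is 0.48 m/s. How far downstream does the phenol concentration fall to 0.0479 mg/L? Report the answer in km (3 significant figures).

64.4 km

From C = C₀·e^(−kt), t = ln(C₀/C)/k = ln(0.203/0.0479)/0.93 = 1.444/0.93 = 1.553 d.
Distance = v·t = 0.48 m/s × 1.342e+05 s = 6.44e+04 m = 64.4 km.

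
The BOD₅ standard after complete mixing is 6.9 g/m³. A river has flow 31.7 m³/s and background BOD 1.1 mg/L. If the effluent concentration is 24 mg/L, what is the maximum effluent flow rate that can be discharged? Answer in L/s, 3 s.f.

10800 L/s

Mass balance at complete mixing: C_std·(Q_w + Q_r) = Q_w·C_e + Q_r·C_b.
Rearranging, Q_w = Q_r·(C_std − C_b)/(C_e − C_std) = 31.7·(6.9 − 1.1) / (24 − 6.9) = 10.75 m³/s.
= 1.075e+04 L/s.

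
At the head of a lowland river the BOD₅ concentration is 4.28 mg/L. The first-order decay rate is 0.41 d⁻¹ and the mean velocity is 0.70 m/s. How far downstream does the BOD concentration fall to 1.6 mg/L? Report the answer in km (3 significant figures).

From C = C₀·e^(−kt), t = ln(C₀/C)/k = ln(4.28/1.6)/0.41 = 0.9839/0.41 = 2.4 d.
Distance = v·t = 0.70 m/s × 2.073e+05 s = 1.451e+05 m = 145.1 km.

145 km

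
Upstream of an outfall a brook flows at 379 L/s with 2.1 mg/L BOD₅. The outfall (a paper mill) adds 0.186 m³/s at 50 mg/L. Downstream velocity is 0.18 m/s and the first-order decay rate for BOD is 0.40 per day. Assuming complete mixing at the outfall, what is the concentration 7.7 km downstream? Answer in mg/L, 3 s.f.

14.7 mg/L

379 L/s = 0.379 m³/s.
After complete mixing, C₀ = (0.186·50 + 0.379·2.1) / 0.565 = 17.87 mg/L.
Travel time t = 7700 m / 0.18 m/s = 4.278e+04 s = 0.4951 d.
C = 17.87·exp(−0.40·0.4951) = 17.87·0.8203 = 14.66 mg/L.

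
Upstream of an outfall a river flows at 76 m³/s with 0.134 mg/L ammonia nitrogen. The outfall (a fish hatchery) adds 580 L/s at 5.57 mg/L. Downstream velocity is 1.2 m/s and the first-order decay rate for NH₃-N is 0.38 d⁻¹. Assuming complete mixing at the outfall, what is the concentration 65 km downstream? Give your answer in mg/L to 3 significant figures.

580 L/s = 0.58 m³/s.
After complete mixing, C₀ = (0.58·5.57 + 76·0.134) / 76.58 = 0.1752 mg/L.
Travel time t = 6.5e+04 m / 1.2 m/s = 5.417e+04 s = 0.6269 d.
C = 0.1752·exp(−0.38·0.6269) = 0.1752·0.788 = 0.138 mg/L.

0.138 mg/L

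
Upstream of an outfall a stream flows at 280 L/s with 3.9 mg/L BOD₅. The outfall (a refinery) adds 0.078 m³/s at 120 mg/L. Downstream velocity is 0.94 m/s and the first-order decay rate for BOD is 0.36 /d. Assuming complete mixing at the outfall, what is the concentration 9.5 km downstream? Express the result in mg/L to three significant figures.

280 L/s = 0.28 m³/s.
After complete mixing, C₀ = (0.078·120 + 0.28·3.9) / 0.358 = 29.2 mg/L.
Travel time t = 9500 m / 0.94 m/s = 1.011e+04 s = 0.117 d.
C = 29.2·exp(−0.36·0.117) = 29.2·0.9588 = 27.99 mg/L.

28.0 mg/L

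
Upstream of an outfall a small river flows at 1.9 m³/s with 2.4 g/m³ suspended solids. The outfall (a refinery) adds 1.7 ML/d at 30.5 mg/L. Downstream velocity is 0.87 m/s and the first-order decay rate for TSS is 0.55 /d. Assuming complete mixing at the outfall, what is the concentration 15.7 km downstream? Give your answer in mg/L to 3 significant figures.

2.40 mg/L

1.7 ML/d = 0.01968 m³/s.
After complete mixing, C₀ = (0.01968·30.5 + 1.9·2.4) / 1.92 = 2.688 mg/L.
Travel time t = 1.57e+04 m / 0.87 m/s = 1.805e+04 s = 0.2089 d.
C = 2.688·exp(−0.55·0.2089) = 2.688·0.8915 = 2.396 mg/L.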